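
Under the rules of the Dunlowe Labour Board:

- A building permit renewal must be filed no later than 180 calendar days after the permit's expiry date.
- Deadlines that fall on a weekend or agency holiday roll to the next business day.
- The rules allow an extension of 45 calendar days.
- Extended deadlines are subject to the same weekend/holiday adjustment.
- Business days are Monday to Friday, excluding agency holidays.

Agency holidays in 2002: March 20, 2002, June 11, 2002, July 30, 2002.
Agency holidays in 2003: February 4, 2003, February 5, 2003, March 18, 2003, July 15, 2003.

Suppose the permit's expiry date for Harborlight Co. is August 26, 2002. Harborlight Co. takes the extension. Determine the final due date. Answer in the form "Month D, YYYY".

April 10, 2003

Trigger date August 26, 2002 + 180 calendar days = February 22, 2003.
February 22, 2003 is a Saturday; the next business day is February 24, 2003 (Monday).
The 45-calendar-day extension moves the deadline from February 24, 2003 to April 10, 2003.
Since April 10, 2003 is a Thursday and not a holiday, the date is unchanged.
So the filing is due April 10, 2003.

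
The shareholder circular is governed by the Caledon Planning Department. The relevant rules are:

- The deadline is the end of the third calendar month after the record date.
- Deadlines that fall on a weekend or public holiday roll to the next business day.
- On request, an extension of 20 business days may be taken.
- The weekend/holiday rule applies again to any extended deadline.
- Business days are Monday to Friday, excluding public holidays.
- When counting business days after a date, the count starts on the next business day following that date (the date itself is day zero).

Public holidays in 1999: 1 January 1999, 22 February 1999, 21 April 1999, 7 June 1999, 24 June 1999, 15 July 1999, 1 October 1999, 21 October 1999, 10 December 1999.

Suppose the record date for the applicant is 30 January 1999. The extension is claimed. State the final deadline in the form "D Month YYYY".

The third month after 30 January 1999 is April 1999, whose last day is 30 April 1999.
30 April 1999 (Friday) is already a business day.
Counting 20 further business days from 30 April 1999 reaches 28 May 1999.
28 May 1999 is a Friday and not a listed holiday, so it stands.
So the filing is due 28 May 1999.

28 May 1999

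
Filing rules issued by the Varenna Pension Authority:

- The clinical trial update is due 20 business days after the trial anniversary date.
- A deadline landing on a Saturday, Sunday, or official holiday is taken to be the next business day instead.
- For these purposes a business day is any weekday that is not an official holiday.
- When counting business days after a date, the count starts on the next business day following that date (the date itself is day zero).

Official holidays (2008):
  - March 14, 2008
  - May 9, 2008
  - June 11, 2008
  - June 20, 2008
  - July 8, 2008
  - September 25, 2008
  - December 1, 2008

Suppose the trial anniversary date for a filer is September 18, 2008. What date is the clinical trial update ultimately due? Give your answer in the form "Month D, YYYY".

October 17, 2008

20 business days after September 18, 2008, excluding weekends and holidays, is October 17, 2008.
October 17, 2008 (Friday) is already a business day.
Final deadline: October 17, 2008.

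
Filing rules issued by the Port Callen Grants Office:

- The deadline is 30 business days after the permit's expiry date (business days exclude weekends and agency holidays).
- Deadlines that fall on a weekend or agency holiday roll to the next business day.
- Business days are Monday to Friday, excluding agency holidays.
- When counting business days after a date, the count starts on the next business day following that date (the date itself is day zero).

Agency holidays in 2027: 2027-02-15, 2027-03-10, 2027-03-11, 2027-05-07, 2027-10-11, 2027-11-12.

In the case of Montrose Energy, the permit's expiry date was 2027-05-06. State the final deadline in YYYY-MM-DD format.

Starting the day after 2027-05-06 and counting 30 business days lands on 2027-06-18.
Since 2027-06-18 is a Friday and not a holiday, the date is unchanged.
The final due date is 2027-06-18.

2027-06-18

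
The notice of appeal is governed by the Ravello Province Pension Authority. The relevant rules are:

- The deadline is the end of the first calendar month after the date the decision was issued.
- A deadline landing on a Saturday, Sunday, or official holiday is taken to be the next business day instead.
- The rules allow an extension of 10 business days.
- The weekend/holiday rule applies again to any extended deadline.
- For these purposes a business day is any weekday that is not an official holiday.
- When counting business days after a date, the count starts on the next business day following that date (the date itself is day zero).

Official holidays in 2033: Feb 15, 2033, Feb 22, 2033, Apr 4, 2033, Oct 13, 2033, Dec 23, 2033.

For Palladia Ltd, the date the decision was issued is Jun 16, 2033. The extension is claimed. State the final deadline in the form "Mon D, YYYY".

Aug 15, 2033

The first month after Jun 16, 2033 is July 2033, whose last day is Jul 31, 2033.
Jul 31, 2033 is a Sunday; the next business day is Aug 1, 2033 (Monday).
Applying the 10-business-day extension: 10 business days after Aug 1, 2033 is Aug 15, 2033.
Aug 15, 2033 is a Monday and not a listed holiday, so it stands.
The final due date is Aug 15, 2033.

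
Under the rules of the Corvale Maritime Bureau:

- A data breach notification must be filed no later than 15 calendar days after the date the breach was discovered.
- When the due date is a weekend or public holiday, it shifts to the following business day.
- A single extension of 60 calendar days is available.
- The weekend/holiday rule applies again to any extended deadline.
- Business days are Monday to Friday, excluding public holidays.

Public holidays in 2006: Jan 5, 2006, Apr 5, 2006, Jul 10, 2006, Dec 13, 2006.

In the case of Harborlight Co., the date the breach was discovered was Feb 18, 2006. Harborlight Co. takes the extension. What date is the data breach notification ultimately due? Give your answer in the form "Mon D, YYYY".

15 calendar days after Feb 18, 2006 is Mar 5, 2006.
Mar 5, 2006 is a Sunday; the next business day is Mar 6, 2006 (Monday).
Add the 60 calendar-day extension to Mar 6, 2006: May 5, 2006.
May 5, 2006 is a Friday and not a listed holiday, so it stands.
So the filing is due May 5, 2006.

May 5, 2006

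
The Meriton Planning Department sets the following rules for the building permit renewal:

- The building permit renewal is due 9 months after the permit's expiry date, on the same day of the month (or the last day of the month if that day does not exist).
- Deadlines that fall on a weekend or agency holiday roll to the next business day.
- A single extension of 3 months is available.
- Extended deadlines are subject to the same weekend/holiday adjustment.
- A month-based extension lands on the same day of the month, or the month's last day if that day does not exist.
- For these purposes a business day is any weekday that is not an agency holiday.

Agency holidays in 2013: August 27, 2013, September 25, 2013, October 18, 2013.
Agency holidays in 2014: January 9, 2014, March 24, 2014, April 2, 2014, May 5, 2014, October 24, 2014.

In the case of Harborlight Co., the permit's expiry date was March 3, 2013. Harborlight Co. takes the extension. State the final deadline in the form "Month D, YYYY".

9 months from March 3, 2013 is December 3, 2013.
December 3, 2013 (Tuesday) is already a business day.
The 3 months extension carries December 3, 2013 to March 3, 2014.
March 3, 2014 falls on a Monday, which is a business day, so no adjustment is needed.
The final due date is March 3, 2014.

March 3, 2014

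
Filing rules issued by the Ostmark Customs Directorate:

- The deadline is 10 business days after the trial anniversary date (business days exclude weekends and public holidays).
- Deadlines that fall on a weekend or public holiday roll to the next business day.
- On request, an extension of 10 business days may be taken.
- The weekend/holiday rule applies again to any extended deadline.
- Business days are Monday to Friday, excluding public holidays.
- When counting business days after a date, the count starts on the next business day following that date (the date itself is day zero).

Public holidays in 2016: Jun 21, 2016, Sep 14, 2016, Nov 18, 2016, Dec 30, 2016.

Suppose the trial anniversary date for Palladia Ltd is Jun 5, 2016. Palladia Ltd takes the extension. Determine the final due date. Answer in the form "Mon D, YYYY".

Jul 4, 2016

Counting 10 business days after Jun 5, 2016 (skipping weekends and listed holidays) reaches Jun 17, 2016.
Jun 17, 2016 (Friday) is already a business day.
Applying the 10-business-day extension: 10 business days after Jun 17, 2016 is Jul 4, 2016.
Jul 4, 2016 is a Monday and not a listed holiday, so it stands.
Deadline: Jul 4, 2016.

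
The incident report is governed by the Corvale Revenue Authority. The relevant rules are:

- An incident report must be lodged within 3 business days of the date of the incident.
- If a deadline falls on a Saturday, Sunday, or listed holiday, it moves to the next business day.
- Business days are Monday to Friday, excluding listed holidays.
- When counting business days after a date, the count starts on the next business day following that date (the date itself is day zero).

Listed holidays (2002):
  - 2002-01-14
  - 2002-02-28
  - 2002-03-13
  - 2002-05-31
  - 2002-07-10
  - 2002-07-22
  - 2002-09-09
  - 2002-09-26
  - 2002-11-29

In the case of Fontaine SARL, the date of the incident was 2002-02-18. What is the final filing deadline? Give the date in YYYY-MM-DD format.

Starting the day after 2002-02-18 and counting 3 business days lands on 2002-02-21.
2002-02-21 is a Thursday and not a listed holiday, so it stands.
The final due date is 2002-02-21.

2002-02-21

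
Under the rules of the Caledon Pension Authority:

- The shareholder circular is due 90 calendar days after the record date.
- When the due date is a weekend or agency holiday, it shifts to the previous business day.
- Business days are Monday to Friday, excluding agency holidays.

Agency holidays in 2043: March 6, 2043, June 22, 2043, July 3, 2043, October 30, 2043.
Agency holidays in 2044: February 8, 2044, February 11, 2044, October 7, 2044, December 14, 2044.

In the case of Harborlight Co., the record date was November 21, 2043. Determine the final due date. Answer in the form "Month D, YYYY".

Adding 90 calendar days to November 21, 2043 gives February 19, 2044.
February 19, 2044 (Friday) is already a business day.
So the filing is due February 19, 2044.

February 19, 2044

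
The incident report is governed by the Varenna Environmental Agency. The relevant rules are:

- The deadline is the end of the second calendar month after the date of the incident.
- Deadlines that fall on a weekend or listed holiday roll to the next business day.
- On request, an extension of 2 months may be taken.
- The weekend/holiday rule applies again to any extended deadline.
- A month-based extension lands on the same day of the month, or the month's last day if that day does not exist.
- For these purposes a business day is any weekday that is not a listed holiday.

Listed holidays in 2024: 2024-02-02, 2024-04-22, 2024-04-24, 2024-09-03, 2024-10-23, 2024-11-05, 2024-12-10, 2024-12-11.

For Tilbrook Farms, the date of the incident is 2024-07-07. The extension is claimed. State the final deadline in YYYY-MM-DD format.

2 months after 2024-07-07 is September 2024; that month ends on 2024-09-30.
2024-09-30 (Monday) is already a business day.
The 2 months extension carries 2024-09-30 to 2024-11-30.
2024-11-30 is a Saturday, so it moves to the next business day, 2024-12-02 (Monday).
Deadline: 2024-12-02.

2024-12-02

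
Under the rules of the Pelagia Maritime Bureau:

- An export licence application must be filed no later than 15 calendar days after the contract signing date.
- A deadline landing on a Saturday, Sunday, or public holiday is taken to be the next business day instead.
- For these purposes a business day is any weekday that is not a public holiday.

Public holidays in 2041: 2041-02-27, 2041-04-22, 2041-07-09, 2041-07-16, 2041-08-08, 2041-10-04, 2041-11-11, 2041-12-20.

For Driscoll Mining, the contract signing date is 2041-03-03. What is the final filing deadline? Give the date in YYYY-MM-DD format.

2041-03-18

15 calendar days after 2041-03-03 is 2041-03-18.
2041-03-18 falls on a Monday, which is a business day, so no adjustment is needed.
So the filing is due 2041-03-18.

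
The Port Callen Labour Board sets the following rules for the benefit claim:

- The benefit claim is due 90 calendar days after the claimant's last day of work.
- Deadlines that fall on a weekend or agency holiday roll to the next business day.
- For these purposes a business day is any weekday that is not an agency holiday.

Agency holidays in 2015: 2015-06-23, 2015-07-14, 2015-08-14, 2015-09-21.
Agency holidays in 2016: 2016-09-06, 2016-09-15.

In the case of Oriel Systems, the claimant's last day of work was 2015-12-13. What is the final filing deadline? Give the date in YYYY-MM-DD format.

2016-03-14

90 calendar days after 2015-12-13 is 2016-03-12.
2016-03-12 is a Saturday, so it moves to the next business day, 2016-03-14 (Monday).
The final due date is 2016-03-14.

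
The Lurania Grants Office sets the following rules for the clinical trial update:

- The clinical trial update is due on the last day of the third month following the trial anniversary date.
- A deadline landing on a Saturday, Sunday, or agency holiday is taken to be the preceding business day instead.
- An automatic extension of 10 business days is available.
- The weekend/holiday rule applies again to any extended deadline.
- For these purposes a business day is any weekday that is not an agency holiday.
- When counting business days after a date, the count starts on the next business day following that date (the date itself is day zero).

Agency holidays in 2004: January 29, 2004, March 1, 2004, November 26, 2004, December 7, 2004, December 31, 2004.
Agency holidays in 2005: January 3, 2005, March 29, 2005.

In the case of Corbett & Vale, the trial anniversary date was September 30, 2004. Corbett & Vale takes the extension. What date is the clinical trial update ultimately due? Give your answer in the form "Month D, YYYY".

The third month after September 30, 2004 is December 2004, whose last day is December 31, 2004.
December 31, 2004 is a listed holiday; the preceding business day is December 30, 2004 (Thursday).
Applying the 10-business-day extension: 10 business days after December 30, 2004 is January 17, 2005.
January 17, 2005 (Monday) is already a business day.
The final due date is January 17, 2005.

January 17, 2005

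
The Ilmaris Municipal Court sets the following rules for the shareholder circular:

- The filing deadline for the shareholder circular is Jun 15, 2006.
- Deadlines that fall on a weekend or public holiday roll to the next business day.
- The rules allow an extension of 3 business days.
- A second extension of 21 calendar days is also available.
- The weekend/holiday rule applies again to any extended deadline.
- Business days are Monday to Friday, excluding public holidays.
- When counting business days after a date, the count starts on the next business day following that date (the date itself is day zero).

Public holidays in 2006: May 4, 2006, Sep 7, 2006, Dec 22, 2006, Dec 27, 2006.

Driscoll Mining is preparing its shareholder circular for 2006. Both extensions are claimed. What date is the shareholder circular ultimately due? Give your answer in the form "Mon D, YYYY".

Jul 11, 2006

The statutory due date is Jun 15, 2006.
Since Jun 15, 2006 is a Thursday and not a holiday, the date is unchanged.
The 3-business-day extension runs from Jun 15, 2006 to Jun 20, 2006.
Jun 20, 2006 falls on a Tuesday, which is a business day, so no adjustment is needed.
The 21-calendar-day extension moves the deadline from Jun 20, 2006 to Jul 11, 2006.
Jul 11, 2006 (Tuesday) is already a business day.
The final due date is Jul 11, 2006.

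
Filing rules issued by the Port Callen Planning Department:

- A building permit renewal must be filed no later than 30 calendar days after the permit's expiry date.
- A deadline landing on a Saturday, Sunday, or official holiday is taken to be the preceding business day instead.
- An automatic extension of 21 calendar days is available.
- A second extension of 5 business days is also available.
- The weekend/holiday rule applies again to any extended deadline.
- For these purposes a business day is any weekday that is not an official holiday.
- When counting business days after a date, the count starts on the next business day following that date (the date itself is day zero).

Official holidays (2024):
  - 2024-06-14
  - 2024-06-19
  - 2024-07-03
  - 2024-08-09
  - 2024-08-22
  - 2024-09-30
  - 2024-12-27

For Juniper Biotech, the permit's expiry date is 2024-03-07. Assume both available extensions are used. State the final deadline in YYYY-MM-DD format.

From 2024-03-07, 30 calendar days later is 2024-04-06.
2024-04-06 is a Saturday; the preceding business day is 2024-04-05 (Friday).
Applying the 21-calendar-day extension: 2024-04-05 + 21 days = 2024-04-26.
2024-04-26 (Friday) is already a business day.
Counting 5 further business days from 2024-04-26 reaches 2024-05-03.
2024-05-03 is a Friday and not a listed holiday, so it stands.
So the filing is due 2024-05-03.

2024-05-03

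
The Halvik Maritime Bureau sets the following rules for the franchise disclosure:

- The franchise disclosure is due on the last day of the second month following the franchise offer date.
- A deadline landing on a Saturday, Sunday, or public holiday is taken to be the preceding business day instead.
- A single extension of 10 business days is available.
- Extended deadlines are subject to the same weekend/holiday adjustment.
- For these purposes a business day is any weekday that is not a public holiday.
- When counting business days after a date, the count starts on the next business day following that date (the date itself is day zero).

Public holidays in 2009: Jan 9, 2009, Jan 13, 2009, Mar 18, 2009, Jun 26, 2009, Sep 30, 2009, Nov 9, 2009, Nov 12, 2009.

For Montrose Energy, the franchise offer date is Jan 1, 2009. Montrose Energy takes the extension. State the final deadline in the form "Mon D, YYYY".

2 months after Jan 1, 2009 is March 2009; that month ends on Mar 31, 2009.
Mar 31, 2009 falls on a Tuesday, which is a business day, so no adjustment is needed.
Applying the 10-business-day extension: 10 business days after Mar 31, 2009 is Apr 14, 2009.
Apr 14, 2009 is a Tuesday and not a listed holiday, so it stands.
So the filing is due Apr 14, 2009.

Apr 14, 2009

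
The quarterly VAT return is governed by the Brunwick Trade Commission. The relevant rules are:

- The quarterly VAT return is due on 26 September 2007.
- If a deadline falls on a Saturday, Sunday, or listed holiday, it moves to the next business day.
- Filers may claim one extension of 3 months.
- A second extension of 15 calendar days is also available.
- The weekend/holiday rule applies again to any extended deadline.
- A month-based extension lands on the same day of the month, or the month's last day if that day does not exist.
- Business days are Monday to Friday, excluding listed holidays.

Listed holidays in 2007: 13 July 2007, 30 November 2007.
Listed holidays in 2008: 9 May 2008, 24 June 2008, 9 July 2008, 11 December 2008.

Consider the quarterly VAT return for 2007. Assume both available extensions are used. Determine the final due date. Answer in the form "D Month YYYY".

10 January 2008

Start from the fixed due date, 26 September 2007.
26 September 2007 is a Wednesday and not a listed holiday, so it stands.
The 3 months extension carries 26 September 2007 to 26 December 2007.
26 December 2007 (Wednesday) is already a business day.
With the 15-day extension, 26 December 2007 becomes 10 January 2008.
10 January 2008 (Thursday) is already a business day.
Deadline: 10 January 2008.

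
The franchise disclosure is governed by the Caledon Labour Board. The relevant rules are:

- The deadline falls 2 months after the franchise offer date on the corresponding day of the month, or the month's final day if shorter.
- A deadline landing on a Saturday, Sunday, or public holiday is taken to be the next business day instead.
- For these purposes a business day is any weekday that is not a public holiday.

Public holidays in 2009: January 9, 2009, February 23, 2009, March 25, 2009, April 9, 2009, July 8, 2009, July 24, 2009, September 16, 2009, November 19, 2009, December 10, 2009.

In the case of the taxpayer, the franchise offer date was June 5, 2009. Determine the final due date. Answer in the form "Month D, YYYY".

August 5, 2009

2 months from June 5, 2009 is August 5, 2009.
Since August 5, 2009 is a Wednesday and not a holiday, the date is unchanged.
Deadline: August 5, 2009.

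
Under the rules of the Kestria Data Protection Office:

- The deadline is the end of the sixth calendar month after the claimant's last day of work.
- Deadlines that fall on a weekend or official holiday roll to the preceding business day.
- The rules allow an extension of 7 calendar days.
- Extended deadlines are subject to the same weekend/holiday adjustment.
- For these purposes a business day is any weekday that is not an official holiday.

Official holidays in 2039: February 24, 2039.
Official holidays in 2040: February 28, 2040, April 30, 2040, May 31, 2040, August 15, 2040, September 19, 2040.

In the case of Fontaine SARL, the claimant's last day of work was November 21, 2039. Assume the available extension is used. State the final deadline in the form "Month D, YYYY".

The sixth month after November 21, 2039 is May 2040, whose last day is May 31, 2040.
May 31, 2040 falls on a listed holiday. Rolling to the preceding business day gives May 30, 2040, a Wednesday.
The 7-calendar-day extension moves the deadline from May 30, 2040 to June 6, 2040.
Since June 6, 2040 is a Wednesday and not a holiday, the date is unchanged.
So the filing is due June 6, 2040.

June 6, 2040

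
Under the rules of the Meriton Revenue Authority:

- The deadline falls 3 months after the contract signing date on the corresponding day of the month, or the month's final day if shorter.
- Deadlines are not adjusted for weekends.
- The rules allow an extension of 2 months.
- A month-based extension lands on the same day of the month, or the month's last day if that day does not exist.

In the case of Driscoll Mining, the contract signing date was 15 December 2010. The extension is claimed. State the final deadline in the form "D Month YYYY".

15 May 2011

3 months from 15 December 2010 is 15 March 2011.
15 March 2011 falls on a Tuesday. The rules make no weekend/holiday allowance, so it remains 15 March 2011.
Add 2 months to 15 March 2011: 15 May 2011.
No adjustment is made for weekends or holidays, so 15 May 2011 stands.
The final due date is 15 May 2011.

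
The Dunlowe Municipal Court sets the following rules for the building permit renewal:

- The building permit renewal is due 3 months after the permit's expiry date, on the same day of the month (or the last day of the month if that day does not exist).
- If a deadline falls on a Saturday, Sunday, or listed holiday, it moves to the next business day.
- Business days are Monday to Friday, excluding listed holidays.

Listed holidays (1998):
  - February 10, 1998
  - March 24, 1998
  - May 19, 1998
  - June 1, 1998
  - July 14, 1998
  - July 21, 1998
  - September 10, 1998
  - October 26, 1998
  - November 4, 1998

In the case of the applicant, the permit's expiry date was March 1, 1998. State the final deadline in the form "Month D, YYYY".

June 2, 1998

3 months from March 1, 1998 is June 1, 1998.
June 1, 1998 is a listed holiday, so it moves to the next business day, June 2, 1998 (Tuesday).
The final due date is June 2, 1998.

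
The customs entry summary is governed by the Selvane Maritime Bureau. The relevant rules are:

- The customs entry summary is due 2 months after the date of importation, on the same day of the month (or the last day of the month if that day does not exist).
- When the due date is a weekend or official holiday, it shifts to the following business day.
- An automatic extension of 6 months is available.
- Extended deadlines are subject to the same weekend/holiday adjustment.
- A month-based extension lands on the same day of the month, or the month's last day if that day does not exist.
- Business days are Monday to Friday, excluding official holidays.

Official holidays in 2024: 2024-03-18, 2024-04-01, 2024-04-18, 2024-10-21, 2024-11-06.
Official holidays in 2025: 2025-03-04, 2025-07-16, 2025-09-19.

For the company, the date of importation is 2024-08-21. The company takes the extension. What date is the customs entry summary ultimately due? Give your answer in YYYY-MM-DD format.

2025-04-22

Moving 2 months forward from 2024-08-21 on the corresponding day gives 2024-10-21.
2024-10-21 is a listed holiday, so it moves to the next business day, 2024-10-22 (Tuesday).
The 6 months extension carries 2024-10-22 to 2025-04-22.
2025-04-22 (Tuesday) is already a business day.
So the filing is due 2025-04-22.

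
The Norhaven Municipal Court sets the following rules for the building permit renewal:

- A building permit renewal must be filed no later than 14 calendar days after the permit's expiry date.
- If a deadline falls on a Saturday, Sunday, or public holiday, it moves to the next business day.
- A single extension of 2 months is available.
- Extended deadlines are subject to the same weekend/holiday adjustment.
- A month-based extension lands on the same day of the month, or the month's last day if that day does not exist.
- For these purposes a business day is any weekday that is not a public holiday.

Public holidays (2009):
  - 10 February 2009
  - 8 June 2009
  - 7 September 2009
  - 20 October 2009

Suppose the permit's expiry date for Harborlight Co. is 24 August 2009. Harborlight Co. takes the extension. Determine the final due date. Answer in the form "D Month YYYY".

9 November 2009

Trigger date 24 August 2009 + 14 calendar days = 7 September 2009.
7 September 2009 is a listed holiday, so it moves to the next business day, 8 September 2009 (Tuesday).
Add 2 months to 8 September 2009: 8 November 2009.
8 November 2009 is a Sunday; the next business day is 9 November 2009 (Monday).
Final deadline: 9 November 2009.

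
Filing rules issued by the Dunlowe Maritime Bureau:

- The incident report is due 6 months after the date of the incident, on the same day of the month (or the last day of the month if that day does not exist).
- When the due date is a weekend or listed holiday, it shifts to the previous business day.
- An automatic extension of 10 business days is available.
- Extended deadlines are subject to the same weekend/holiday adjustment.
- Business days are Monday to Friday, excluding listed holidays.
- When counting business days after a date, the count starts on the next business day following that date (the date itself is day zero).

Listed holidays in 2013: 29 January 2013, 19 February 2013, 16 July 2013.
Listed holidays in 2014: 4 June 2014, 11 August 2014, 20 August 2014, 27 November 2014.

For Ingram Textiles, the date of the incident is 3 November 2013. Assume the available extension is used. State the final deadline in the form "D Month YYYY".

16 May 2014

6 months from 3 November 2013 is 3 May 2014.
Because 3 May 2014 is a Saturday, the deadline becomes 2 May 2014 (Friday).
Applying the 10-business-day extension: 10 business days after 2 May 2014 is 16 May 2014.
Since 16 May 2014 is a Friday and not a holiday, the date is unchanged.
Final deadline: 16 May 2014.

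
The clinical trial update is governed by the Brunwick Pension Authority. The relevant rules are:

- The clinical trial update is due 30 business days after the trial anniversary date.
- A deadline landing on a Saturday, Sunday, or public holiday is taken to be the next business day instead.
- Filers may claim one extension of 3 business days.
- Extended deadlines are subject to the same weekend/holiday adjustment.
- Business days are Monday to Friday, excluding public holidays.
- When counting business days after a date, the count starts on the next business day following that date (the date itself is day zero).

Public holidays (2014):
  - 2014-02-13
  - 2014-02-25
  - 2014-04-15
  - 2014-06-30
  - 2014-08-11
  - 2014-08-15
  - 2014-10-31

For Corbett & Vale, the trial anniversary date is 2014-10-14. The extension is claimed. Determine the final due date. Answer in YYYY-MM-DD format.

2014-12-01

Counting 30 business days after 2014-10-14 (skipping weekends and listed holidays) reaches 2014-11-26.
2014-11-26 (Wednesday) is already a business day.
Counting 3 further business days from 2014-11-26 reaches 2014-12-01.
2014-12-01 is a Monday and not a listed holiday, so it stands.
Final deadline: 2014-12-01.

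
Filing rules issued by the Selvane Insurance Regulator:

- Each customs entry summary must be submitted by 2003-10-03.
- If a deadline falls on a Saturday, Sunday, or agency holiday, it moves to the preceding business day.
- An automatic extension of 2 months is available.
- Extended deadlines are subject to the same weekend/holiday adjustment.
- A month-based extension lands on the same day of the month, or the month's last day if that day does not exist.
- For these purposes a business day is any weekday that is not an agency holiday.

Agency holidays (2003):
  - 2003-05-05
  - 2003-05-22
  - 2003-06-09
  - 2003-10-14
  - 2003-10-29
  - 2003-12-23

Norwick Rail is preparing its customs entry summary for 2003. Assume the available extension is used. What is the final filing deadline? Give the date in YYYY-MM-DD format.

Start from the fixed due date, 2003-10-03.
2003-10-03 (Friday) is already a business day.
Add 2 months to 2003-10-03: 2003-12-03.
2003-12-03 falls on a Wednesday, which is a business day, so no adjustment is needed.
Final deadline: 2003-12-03.

2003-12-03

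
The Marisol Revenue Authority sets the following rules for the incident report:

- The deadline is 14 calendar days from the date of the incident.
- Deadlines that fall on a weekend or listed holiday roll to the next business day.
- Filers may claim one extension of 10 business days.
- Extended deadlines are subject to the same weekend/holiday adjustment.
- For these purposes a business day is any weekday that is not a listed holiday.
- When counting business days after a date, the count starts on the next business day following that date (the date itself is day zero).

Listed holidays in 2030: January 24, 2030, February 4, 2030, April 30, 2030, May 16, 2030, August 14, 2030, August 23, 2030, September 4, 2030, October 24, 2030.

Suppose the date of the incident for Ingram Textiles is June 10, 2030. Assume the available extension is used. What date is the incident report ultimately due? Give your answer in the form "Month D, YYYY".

July 8, 2030

14 calendar days after June 10, 2030 is June 24, 2030.
Since June 24, 2030 is a Monday and not a holiday, the date is unchanged.
Applying the 10-business-day extension: 10 business days after June 24, 2030 is July 8, 2030.
Since July 8, 2030 is a Monday and not a holiday, the date is unchanged.
Final deadline: July 8, 2030.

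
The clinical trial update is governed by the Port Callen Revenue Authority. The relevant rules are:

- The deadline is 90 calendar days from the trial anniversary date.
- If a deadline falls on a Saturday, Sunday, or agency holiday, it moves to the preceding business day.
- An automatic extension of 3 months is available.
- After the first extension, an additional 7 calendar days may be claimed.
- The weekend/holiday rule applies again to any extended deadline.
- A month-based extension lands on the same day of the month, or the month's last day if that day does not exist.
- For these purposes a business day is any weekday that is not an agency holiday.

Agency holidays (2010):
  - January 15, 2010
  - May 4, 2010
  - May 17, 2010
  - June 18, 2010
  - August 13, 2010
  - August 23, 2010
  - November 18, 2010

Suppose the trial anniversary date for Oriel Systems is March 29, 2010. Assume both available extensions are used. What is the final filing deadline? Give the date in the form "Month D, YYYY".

Adding 90 calendar days to March 29, 2010 gives June 27, 2010.
Because June 27, 2010 is a Sunday, the deadline becomes June 25, 2010 (Friday).
The 3 months extension carries June 25, 2010 to September 25, 2010.
September 25, 2010 is a Saturday; the preceding business day is September 24, 2010 (Friday).
With the 7-day extension, September 24, 2010 becomes October 1, 2010.
October 1, 2010 (Friday) is already a business day.
Final deadline: October 1, 2010.

October 1, 2010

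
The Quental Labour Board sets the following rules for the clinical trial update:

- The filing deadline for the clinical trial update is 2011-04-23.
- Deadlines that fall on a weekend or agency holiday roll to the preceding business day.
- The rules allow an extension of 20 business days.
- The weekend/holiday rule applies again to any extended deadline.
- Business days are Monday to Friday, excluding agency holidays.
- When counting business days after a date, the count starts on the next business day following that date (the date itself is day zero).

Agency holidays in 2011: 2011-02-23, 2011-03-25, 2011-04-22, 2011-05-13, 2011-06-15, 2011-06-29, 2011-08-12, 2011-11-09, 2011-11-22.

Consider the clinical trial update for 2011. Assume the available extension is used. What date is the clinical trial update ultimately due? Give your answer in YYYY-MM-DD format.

2011-05-23

Start from the fixed due date, 2011-04-23.
2011-04-23 is a Saturday; the preceding business day is 2011-04-21 (Thursday).
Counting 20 further business days from 2011-04-21 reaches 2011-05-23.
2011-05-23 is a Monday and not a listed holiday, so it stands.
The final due date is 2011-05-23.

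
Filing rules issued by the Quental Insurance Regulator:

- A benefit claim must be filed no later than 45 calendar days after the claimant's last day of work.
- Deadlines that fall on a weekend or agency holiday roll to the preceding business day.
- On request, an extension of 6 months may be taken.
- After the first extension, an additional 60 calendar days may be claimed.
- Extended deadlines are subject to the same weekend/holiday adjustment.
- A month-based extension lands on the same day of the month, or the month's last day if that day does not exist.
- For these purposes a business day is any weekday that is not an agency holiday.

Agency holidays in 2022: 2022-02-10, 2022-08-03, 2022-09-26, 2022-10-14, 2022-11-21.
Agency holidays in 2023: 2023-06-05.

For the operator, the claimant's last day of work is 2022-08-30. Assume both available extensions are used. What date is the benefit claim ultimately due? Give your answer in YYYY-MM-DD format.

Adding 45 calendar days to 2022-08-30 gives 2022-10-14.
2022-10-14 falls on a listed holiday. Rolling to the preceding business day gives 2022-10-13, a Thursday.
Applying the 6 months extension: 6 months after 2022-10-13 is 2023-04-13.
2023-04-13 is a Thursday and not a listed holiday, so it stands.
Add the 60 calendar-day extension to 2023-04-13: 2023-06-12.
2023-06-12 is a Monday and not a listed holiday, so it stands.
Deadline: 2023-06-12.

2023-06-12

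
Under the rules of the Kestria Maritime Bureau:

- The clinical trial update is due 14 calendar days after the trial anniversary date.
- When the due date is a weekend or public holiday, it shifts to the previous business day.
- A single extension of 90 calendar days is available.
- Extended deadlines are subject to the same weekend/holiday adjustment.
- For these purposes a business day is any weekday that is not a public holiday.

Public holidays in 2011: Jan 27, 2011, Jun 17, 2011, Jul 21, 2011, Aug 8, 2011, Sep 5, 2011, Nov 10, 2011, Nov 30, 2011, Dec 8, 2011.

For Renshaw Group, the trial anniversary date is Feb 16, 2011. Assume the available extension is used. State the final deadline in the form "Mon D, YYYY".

May 31, 2011

14 calendar days after Feb 16, 2011 is Mar 2, 2011.
Mar 2, 2011 is a Wednesday and not a listed holiday, so it stands.
Add the 90 calendar-day extension to Mar 2, 2011: May 31, 2011.
Since May 31, 2011 is a Tuesday and not a holiday, the date is unchanged.
Deadline: May 31, 2011.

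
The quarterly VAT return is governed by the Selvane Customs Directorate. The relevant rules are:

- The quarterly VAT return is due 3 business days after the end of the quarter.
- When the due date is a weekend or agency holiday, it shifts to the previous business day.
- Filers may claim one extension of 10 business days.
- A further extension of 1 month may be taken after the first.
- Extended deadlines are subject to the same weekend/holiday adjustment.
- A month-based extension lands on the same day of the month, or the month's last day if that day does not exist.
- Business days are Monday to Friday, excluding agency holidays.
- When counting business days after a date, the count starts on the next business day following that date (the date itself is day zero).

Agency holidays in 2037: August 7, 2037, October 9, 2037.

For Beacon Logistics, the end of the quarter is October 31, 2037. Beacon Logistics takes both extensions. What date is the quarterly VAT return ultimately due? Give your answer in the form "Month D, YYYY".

December 18, 2037

Counting 3 business days after October 31, 2037 (skipping weekends and listed holidays) reaches November 4, 2037.
November 4, 2037 falls on a Wednesday, which is a business day, so no adjustment is needed.
Counting 10 further business days from November 4, 2037 reaches November 18, 2037.
November 18, 2037 (Wednesday) is already a business day.
Applying the 1 month extension: 1 month after November 18, 2037 is December 18, 2037.
December 18, 2037 falls on a Friday, which is a business day, so no adjustment is needed.
The final due date is December 18, 2037.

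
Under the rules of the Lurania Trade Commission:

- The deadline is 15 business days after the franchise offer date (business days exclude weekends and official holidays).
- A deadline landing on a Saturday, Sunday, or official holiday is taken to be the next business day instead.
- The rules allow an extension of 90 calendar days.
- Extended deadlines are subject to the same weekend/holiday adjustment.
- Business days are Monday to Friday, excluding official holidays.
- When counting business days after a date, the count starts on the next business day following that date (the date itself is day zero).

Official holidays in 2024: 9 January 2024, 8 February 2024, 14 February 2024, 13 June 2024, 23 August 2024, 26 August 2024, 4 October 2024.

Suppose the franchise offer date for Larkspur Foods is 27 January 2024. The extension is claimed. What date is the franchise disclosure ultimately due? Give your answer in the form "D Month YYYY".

20 May 2024

Starting the day after 27 January 2024 and counting 15 business days lands on 20 February 2024.
20 February 2024 is a Tuesday and not a listed holiday, so it stands.
Applying the 90-calendar-day extension: 20 February 2024 + 90 days = 20 May 2024.
20 May 2024 (Monday) is already a business day.
The final due date is 20 May 2024.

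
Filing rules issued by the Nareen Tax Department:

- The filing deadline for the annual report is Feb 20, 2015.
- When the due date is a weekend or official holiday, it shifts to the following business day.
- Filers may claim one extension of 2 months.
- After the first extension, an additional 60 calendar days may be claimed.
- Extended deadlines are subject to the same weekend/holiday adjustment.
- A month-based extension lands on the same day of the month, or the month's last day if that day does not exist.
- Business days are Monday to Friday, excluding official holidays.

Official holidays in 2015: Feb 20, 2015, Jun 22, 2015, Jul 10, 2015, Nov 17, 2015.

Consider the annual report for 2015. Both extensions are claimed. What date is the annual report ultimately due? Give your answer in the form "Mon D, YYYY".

Start from the fixed due date, Feb 20, 2015.
Feb 20, 2015 is a listed holiday; the next business day is Feb 23, 2015 (Monday).
Add 2 months to Feb 23, 2015: Apr 23, 2015.
Apr 23, 2015 (Thursday) is already a business day.
Add the 60 calendar-day extension to Apr 23, 2015: Jun 22, 2015.
Because Jun 22, 2015 is a listed holiday, the deadline becomes Jun 23, 2015 (Tuesday).
Deadline: Jun 23, 2015.

Jun 23, 2015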